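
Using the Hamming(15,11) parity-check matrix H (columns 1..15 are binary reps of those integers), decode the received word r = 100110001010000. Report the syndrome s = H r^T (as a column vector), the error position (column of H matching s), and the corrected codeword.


s = (0, 0, 1, 0)^T, error position = 2, corrected codeword c = 110110001010000

Compute s = H r^T mod 2 one row at a time:
  s_1 = 0 + 1 + 0 + 1 + 0 + 0 + 0 + 0 = 2 ≡ 0 (mod 2).
  s_2 = 1 + 1 + 0 + 0 + 0 + 0 + 0 + 0 = 2 ≡ 0 (mod 2).
  s_3 = 0 + 0 + 0 + 0 + 0 + 1 + 0 + 0 = 1 ≡ 1 (mod 2).
  s_4 = 1 + 0 + 1 + 0 + 1 + 1 + 0 + 0 = 4 ≡ 0 (mod 2).
s = (0, 0, 1, 0)^T — this equals column 2 of H (binary 0010), so error is at position 2.
Correct: flip bit 2 of r = 100110001010000 to get c = 110110001010000.


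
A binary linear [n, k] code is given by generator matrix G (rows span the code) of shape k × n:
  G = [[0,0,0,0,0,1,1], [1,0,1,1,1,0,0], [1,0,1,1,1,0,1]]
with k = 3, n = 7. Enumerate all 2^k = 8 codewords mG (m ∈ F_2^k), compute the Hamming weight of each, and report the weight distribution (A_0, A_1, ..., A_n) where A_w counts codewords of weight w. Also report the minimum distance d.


Weight distribution: A_0 = 1, A_1 = 2, A_2 = 1, A_4 = 1, A_5 = 2, A_6 = 1. Minimum distance d = 1.

Enumerate all 2^3 = 8 messages m ∈ F_2^3.
For each, compute codeword c = mG in F_2^7, then tally its weight.
  m = 000 → c = 0000000, weight = 0.
  m = 100 → c = 0000011, weight = 2.
  m = 010 → c = 1011100, weight = 4.
  m = 110 → c = 1011111, weight = 6.
  m = 001 → c = 1011101, weight = 5.
  m = 101 → c = 1011110, weight = 5.
  m = 011 → c = 0000001, weight = 1.
  m = 111 → c = 0000010, weight = 1.
Tally weights:
  weight 0: 1 codewords.
  weight 1: 2 codewords.
  weight 2: 1 codewords.
  weight 4: 1 codewords.
  weight 5: 2 codewords.
  weight 6: 1 codewords.
Minimum distance d = smallest w > 0 with A_w > 0 = 1.
Sanity: Σ A_w = 8 = 2^3 = 8 ✓.


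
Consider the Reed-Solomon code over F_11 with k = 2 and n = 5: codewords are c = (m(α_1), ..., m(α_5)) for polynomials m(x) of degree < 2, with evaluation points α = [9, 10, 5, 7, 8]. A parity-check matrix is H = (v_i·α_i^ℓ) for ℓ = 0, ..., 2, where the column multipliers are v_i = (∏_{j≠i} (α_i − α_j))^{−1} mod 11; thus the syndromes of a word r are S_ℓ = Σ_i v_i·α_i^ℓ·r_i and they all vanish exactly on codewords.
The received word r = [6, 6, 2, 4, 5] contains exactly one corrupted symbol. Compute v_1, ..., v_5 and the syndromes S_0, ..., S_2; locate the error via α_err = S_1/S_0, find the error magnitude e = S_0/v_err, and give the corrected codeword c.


S = (4, 7, 4), error at position 2, error magnitude e = 10, c = [6, 7, 2, 4, 5].

Step 1: column multipliers v_i = (∏_{j≠i}(α_i − α_j))^{−1} mod 11.
  i = 1 (α = 9): (9−10)(9−5)(9−7)(9−8) = (−1)·4·2·1 = −8 ≡ 3, so v_1 = 3^{−1} = 4 (mod 11).
  i = 2 (α = 10): (10−9)(10−5)(10−7)(10−8) = 1·5·3·2 = 30 ≡ 8, so v_2 = 8^{−1} = 7 (mod 11).
  i = 3 (α = 5): (5−9)(5−10)(5−7)(5−8) = (−4)·(−5)·(−2)·(−3) = 120 ≡ 10, so v_3 = 10^{−1} = 10 (mod 11).
  i = 4 (α = 7): (7−9)(7−10)(7−5)(7−8) = (−2)·(−3)·2·(−1) = −12 ≡ 10, so v_4 = 10^{−1} = 10 (mod 11).
  i = 5 (α = 8): (8−9)(8−10)(8−5)(8−7) = (−1)·(−2)·3·1 = 6 ≡ 6, so v_5 = 6^{−1} = 2 (mod 11).
  v = [4, 7, 10, 10, 2].
Step 2: syndromes of r = [6, 6, 2, 4, 5] (all sums mod 11).
  S_0 = Σ v_i r_i = 4·6 + 7·6 + 10·2 + 10·4 + 2·5 = 136 ≡ 4.
  S_1 = Σ v_i α_i r_i = 4·9·6 + 7·10·6 + 10·5·2 + 10·7·4 + 2·8·5 = 1096 ≡ 7.
  α_i^2 mod 11 = [4, 1, 3, 5, 9].
  S_2 = Σ v_i α_i^2 r_i = 4·4·6 + 7·1·6 + 10·3·2 + 10·5·4 + 2·9·5 = 488 ≡ 4.
  S = (4, 7, 4) ≠ 0, so r is not a codeword (an error is present).
Step 3: locate the error. For a single error e at position i, S_ℓ = v_i·e·α_i^ℓ, so α_err = S_1/S_0.
  S_0^{−1} = 4^{−1} = 3 (mod 11), so α_err = 7·3 = 21 ≡ 10 = α_2. Error position i = 2.
  Consistency check: S_2/S_1 = 4·8 = 32 ≡ 10 = α_err ✓ (single-error assumption holds).
Step 4: error magnitude e = S_0/v_2 = S_0·∏_{j≠2}(α_2 − α_j) = 4·8 = 32 ≡ 10 (mod 11).
Step 5: correct position 2: c_2 = r_2 − e = 6 − 10 ≡ 7 (mod 11). Hence c = [6, 7, 2, 4, 5].
  Check: interpolating c through the α_i gives m(x) = 8 + 1·x (degree < 2) with m(α_i) = c_i for every i, so c is indeed a codeword.


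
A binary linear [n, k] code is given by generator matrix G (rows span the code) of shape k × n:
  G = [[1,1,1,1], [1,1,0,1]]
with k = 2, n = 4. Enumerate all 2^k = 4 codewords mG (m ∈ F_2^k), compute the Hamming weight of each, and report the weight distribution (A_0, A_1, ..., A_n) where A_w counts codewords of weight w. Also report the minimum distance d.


Weight distribution: A_0 = 1, A_1 = 1, A_3 = 1, A_4 = 1. Minimum distance d = 1.

Enumerate all 2^2 = 4 messages m ∈ F_2^2.
For each, compute codeword c = mG in F_2^4, then tally its weight.
  m = 00 → c = 0000, weight = 0.
  m = 10 → c = 1111, weight = 4.
  m = 01 → c = 1101, weight = 3.
  m = 11 → c = 0010, weight = 1.
Tally weights:
  weight 0: 1 codewords.
  weight 1: 1 codewords.
  weight 3: 1 codewords.
  weight 4: 1 codewords.
Minimum distance d = smallest w > 0 with A_w > 0 = 1.
Sanity: Σ A_w = 4 = 2^2 = 4 ✓.


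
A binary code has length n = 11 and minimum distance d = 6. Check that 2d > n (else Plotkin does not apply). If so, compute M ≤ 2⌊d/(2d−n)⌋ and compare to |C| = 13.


Plotkin bound M ≤ 12; given |C| = 13 > bound (violated).

Check applicability: 2d = 12, n = 11.
2d − n = 1 > 0, so Plotkin applies.
Compute d/(2d−n) = 6/1 ≈ 6.0000.
⌊d/(2d−n)⌋ = 6.
Plotkin bound: M ≤ 2·6 = 12.
Given |C| = 13, check: VIOLATED.
This |C| is above the Plotkin bound, so no binary code with n = 11, d = 6 and 13 codewords exists.


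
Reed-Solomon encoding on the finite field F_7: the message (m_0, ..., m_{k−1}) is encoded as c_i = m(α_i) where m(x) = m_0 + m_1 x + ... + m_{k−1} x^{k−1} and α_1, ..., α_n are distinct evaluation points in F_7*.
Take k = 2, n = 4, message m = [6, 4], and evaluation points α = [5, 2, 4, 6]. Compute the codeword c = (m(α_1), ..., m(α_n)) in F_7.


c = [5, 0, 1, 2]

Message polynomial: m(x) = 6 + 4·x (mod 7).
For each evaluation point α_i, compute m(α_i) mod 7:
  α_1 = 5: Horner steps 4 → 5, so m(5) = 5.
  α_2 = 2: Horner steps 4 → 0, so m(2) = 0.
  α_3 = 4: Horner steps 4 → 1, so m(4) = 1.
  α_4 = 6: Horner steps 4 → 2, so m(6) = 2.
Codeword c = [5, 0, 1, 2] ∈ F_7^4.


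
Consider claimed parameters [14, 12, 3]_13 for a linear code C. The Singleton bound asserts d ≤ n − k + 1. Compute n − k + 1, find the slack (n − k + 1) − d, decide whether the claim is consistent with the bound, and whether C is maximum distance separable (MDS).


Singleton RHS = n − k + 1 = 3, slack = 0, bound satisfied, MDS.

Singleton bound: d ≤ n − k + 1.
Here n = 14, k = 12, so n − k + 1 = 3.
Given d = 3, check d ≤ 3: YES.
Slack = (n − k + 1) − d = 0.
The code is MDS (slack = 0).
Description: the claimed parameters are [14, 12, 3]_13; such a code would be MDS (meets Singleton bound).


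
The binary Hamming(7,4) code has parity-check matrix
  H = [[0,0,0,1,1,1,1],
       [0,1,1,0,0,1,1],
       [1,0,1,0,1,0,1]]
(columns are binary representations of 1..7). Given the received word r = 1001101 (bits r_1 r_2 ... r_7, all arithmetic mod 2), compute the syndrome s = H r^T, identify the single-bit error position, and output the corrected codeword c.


s = (1, 1, 1)^T, error position = 7, corrected codeword c = 1001100

Compute s = H r^T mod 2 one row at a time:
  s_1 = 1 + 1 + 0 + 1 = 3 ≡ 1 (mod 2).
  s_2 = 0 + 0 + 0 + 1 = 1 ≡ 1 (mod 2).
  s_3 = 1 + 0 + 1 + 1 = 3 ≡ 1 (mod 2).
s = (1, 1, 1)^T — this equals column 7 of H (binary 111), so error is at position 7.
Correct: flip bit 7 of r = 1001101 to get c = 1001100.


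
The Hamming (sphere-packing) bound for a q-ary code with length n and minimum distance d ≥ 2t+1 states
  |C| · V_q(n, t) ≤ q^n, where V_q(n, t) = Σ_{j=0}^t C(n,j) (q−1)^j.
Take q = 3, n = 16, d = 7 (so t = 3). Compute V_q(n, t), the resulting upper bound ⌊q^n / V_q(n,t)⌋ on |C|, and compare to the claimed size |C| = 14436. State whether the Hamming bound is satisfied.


V_q(n, t) = 4993, q^n = 43046721, Hamming bound = 8621, |C| = 14436 > bound (violated).

Step 1: Compute V_q(n, t) = Σ_{j=0}^3 C(n, j) (q−1)^j.
  j = 0: C(16,0)·(2)^0 = 1·1 = 1.
  j = 1: C(16,1)·(2)^1 = 16·2 = 32.
  j = 2: C(16,2)·(2)^2 = 120·4 = 480.
  j = 3: C(16,3)·(2)^3 = 560·8 = 4480.
  V_q(n, t) = 1 + 32 + 480 + 4480 = 4993.
Step 2: q^n = 3^16 = 43046721.
Step 3: Hamming bound ⌊q^n / V_q(n,t)⌋ = ⌊43046721/4993⌋ = 8621.
Step 4: Compare |C| = 14436 to 8621: violated.
The claimed |C| lies above the Hamming bound, so no 3-ary code of length 16 with d ≥ 7 can have 14436 codewords.


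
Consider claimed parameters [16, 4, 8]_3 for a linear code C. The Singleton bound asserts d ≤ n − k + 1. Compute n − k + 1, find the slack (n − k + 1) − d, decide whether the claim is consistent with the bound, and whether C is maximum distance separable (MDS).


Singleton RHS = n − k + 1 = 13, slack = 5, bound satisfied, not MDS.

Singleton bound: d ≤ n − k + 1.
Here n = 16, k = 4, so n − k + 1 = 13.
Given d = 8, check d ≤ 13: YES.
Slack = (n − k + 1) − d = 5.
The code is NOT MDS (slack = 5 > 0).
Description: the claimed parameters are [16, 4, 8]_3; such a code would be non-MDS.


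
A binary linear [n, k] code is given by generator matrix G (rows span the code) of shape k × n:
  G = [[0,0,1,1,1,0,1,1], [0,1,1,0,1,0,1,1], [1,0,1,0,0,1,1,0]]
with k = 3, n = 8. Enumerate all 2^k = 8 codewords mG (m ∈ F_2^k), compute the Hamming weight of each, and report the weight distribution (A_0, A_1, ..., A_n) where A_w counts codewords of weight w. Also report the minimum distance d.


Weight distribution: A_0 = 1, A_2 = 1, A_4 = 1, A_5 = 4, A_6 = 1. Minimum distance d = 2.

Enumerate all 2^3 = 8 messages m ∈ F_2^3.
For each, compute codeword c = mG in F_2^8, then tally its weight.
  m = 000 → c = 00000000, weight = 0.
  m = 100 → c = 00111011, weight = 5.
  m = 010 → c = 01101011, weight = 5.
  m = 110 → c = 01010000, weight = 2.
  m = 001 → c = 10100110, weight = 4.
  m = 101 → c = 10011101, weight = 5.
  m = 011 → c = 11001101, weight = 5.
  m = 111 → c = 11110110, weight = 6.
Tally weights:
  weight 0: 1 codewords.
  weight 2: 1 codewords.
  weight 4: 1 codewords.
  weight 5: 4 codewords.
  weight 6: 1 codewords.
Minimum distance d = smallest w > 0 with A_w > 0 = 2.
Sanity: Σ A_w = 8 = 2^3 = 8 ✓.


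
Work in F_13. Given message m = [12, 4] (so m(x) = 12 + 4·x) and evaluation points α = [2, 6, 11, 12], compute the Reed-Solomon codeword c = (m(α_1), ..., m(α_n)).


c = [7, 10, 4, 8]

Message polynomial: m(x) = 12 + 4·x (mod 13).
For each evaluation point α_i, compute m(α_i) mod 13:
  α_1 = 2: Horner steps 4 → 7, so m(2) = 7.
  α_2 = 6: Horner steps 4 → 10, so m(6) = 10.
  α_3 = 11: Horner steps 4 → 4, so m(11) = 4.
  α_4 = 12: Horner steps 4 → 8, so m(12) = 8.
Codeword c = [7, 10, 4, 8] ∈ F_13^4.


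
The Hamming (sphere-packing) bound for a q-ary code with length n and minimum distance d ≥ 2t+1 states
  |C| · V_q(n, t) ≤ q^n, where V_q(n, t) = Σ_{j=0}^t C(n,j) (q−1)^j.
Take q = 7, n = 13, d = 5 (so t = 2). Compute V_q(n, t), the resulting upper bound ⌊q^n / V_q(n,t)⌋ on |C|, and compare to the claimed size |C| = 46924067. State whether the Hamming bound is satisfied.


V_q(n, t) = 2887, q^n = 96889010407, Hamming bound = 33560446, |C| = 46924067 > bound (violated).

Step 1: Compute V_q(n, t) = Σ_{j=0}^2 C(n, j) (q−1)^j.
  j = 0: C(13,0)·(6)^0 = 1·1 = 1.
  j = 1: C(13,1)·(6)^1 = 13·6 = 78.
  j = 2: C(13,2)·(6)^2 = 78·36 = 2808.
  V_q(n, t) = 1 + 78 + 2808 = 2887.
Step 2: q^n = 7^13 = 96889010407.
Step 3: Hamming bound ⌊q^n / V_q(n,t)⌋ = ⌊96889010407/2887⌋ = 33560446.
Step 4: Compare |C| = 46924067 to 33560446: violated.
The claimed |C| lies above the Hamming bound, so no 7-ary code of length 13 with d ≥ 5 can have 46924067 codewords.


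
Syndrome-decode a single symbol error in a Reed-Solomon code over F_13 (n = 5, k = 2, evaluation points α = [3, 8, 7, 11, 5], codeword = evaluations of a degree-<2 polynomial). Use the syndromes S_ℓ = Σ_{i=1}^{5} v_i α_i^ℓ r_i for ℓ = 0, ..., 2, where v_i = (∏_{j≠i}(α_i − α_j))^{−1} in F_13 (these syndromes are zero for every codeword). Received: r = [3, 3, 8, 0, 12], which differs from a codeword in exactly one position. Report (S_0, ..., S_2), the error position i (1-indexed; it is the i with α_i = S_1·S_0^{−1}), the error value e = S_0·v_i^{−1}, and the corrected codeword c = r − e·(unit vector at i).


S = (7, 4, 6), error at position 2, error magnitude e = 10, c = [3, 6, 8, 0, 12].

Step 1: column multipliers v_i = (∏_{j≠i}(α_i − α_j))^{−1} mod 13.
  i = 1 (α = 3): (3−8)(3−7)(3−11)(3−5) = (−5)·(−4)·(−8)·(−2) = 320 ≡ 8, so v_1 = 8^{−1} = 5 (mod 13).
  i = 2 (α = 8): (8−3)(8−7)(8−11)(8−5) = 5·1·(−3)·3 = −45 ≡ 7, so v_2 = 7^{−1} = 2 (mod 13).
  i = 3 (α = 7): (7−3)(7−8)(7−11)(7−5) = 4·(−1)·(−4)·2 = 32 ≡ 6, so v_3 = 6^{−1} = 11 (mod 13).
  i = 4 (α = 11): (11−3)(11−8)(11−7)(11−5) = 8·3·4·6 = 576 ≡ 4, so v_4 = 4^{−1} = 10 (mod 13).
  i = 5 (α = 5): (5−3)(5−8)(5−7)(5−11) = 2·(−3)·(−2)·(−6) = −72 ≡ 6, so v_5 = 6^{−1} = 11 (mod 13).
  v = [5, 2, 11, 10, 11].
Step 2: syndromes of r = [3, 3, 8, 0, 12] (all sums mod 13).
  S_0 = Σ v_i r_i = 5·3 + 2·3 + 11·8 + 10·0 + 11·12 = 241 ≡ 7.
  S_1 = Σ v_i α_i r_i = 5·3·3 + 2·8·3 + 11·7·8 + 10·11·0 + 11·5·12 = 1369 ≡ 4.
  α_i^2 mod 13 = [9, 12, 10, 4, 12].
  S_2 = Σ v_i α_i^2 r_i = 5·9·3 + 2·12·3 + 11·10·8 + 10·4·0 + 11·12·12 = 2671 ≡ 6.
  S = (7, 4, 6) ≠ 0, so r is not a codeword (an error is present).
Step 3: locate the error. For a single error e at position i, S_ℓ = v_i·e·α_i^ℓ, so α_err = S_1/S_0.
  S_0^{−1} = 7^{−1} = 2 (mod 13), so α_err = 4·2 = 8 ≡ 8 = α_2. Error position i = 2.
  Consistency check: S_2/S_1 = 6·10 = 60 ≡ 8 = α_err ✓ (single-error assumption holds).
Step 4: error magnitude e = S_0/v_2 = S_0·∏_{j≠2}(α_2 − α_j) = 7·7 = 49 ≡ 10 (mod 13).
Step 5: correct position 2: c_2 = r_2 − e = 3 − 10 ≡ 6 (mod 13). Hence c = [3, 6, 8, 0, 12].
  Check: interpolating c through the α_i gives m(x) = 9 + 11·x (degree < 2) with m(α_i) = c_i for every i, so c is indeed a codeword.


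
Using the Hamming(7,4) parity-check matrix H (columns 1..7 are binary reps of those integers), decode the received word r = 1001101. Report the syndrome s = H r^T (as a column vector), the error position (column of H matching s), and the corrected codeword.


s = (1, 1, 1)^T, error position = 7, corrected codeword c = 1001100

Compute s = H r^T mod 2 one row at a time:
  s_1 = 1 + 1 + 0 + 1 = 3 ≡ 1 (mod 2).
  s_2 = 0 + 0 + 0 + 1 = 1 ≡ 1 (mod 2).
  s_3 = 1 + 0 + 1 + 1 = 3 ≡ 1 (mod 2).
s = (1, 1, 1)^T — this equals column 7 of H (binary 111), so error is at position 7.
Correct: flip bit 7 of r = 1001101 to get c = 1001100.


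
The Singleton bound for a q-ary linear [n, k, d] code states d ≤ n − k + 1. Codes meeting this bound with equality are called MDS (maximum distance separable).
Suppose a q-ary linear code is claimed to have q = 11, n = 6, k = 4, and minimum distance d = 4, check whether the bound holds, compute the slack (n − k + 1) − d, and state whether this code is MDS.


Singleton RHS = n − k + 1 = 3, slack = -1, bound violated (no such code; not MDS).

Singleton bound: d ≤ n − k + 1.
Here n = 6, k = 4, so n − k + 1 = 3.
Given d = 4, check d ≤ 3: NO.
Slack = (n − k + 1) − d = -1.
The slack is negative: d = 4 exceeds n − k + 1 = 3 by 1, so the Singleton bound is violated and no linear [6, 4, 4]_11 code can exist. In particular it is not MDS (MDS requires d = n − k + 1 exactly).
Description: the claimed parameters are [6, 4, 4]_11; such a code would be impossible (violates the Singleton bound).


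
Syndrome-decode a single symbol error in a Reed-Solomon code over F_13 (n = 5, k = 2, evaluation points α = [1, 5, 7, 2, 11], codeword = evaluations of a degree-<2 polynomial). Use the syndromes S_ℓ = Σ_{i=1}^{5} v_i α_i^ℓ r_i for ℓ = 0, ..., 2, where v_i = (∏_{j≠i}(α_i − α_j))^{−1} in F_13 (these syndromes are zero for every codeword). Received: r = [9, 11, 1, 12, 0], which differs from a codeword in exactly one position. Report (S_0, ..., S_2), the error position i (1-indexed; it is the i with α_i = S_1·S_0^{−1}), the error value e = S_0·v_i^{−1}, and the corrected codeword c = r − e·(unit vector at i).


S = (3, 2, 10), error at position 2, error magnitude e = 3, c = [9, 8, 1, 12, 0].

Step 1: column multipliers v_i = (∏_{j≠i}(α_i − α_j))^{−1} mod 13.
  i = 1 (α = 1): (1−5)(1−7)(1−2)(1−11) = (−4)·(−6)·(−1)·(−10) = 240 ≡ 6, so v_1 = 6^{−1} = 11 (mod 13).
  i = 2 (α = 5): (5−1)(5−7)(5−2)(5−11) = 4·(−2)·3·(−6) = 144 ≡ 1, so v_2 = 1^{−1} = 1 (mod 13).
  i = 3 (α = 7): (7−1)(7−5)(7−2)(7−11) = 6·2·5·(−4) = −240 ≡ 7, so v_3 = 7^{−1} = 2 (mod 13).
  i = 4 (α = 2): (2−1)(2−5)(2−7)(2−11) = 1·(−3)·(−5)·(−9) = −135 ≡ 8, so v_4 = 8^{−1} = 5 (mod 13).
  i = 5 (α = 11): (11−1)(11−5)(11−7)(11−2) = 10·6·4·9 = 2160 ≡ 2, so v_5 = 2^{−1} = 7 (mod 13).
  v = [11, 1, 2, 5, 7].
Step 2: syndromes of r = [9, 11, 1, 12, 0] (all sums mod 13).
  S_0 = Σ v_i r_i = 11·9 + 1·11 + 2·1 + 5·12 + 7·0 = 172 ≡ 3.
  S_1 = Σ v_i α_i r_i = 11·1·9 + 1·5·11 + 2·7·1 + 5·2·12 + 7·11·0 = 288 ≡ 2.
  α_i^2 mod 13 = [1, 12, 10, 4, 4].
  S_2 = Σ v_i α_i^2 r_i = 11·1·9 + 1·12·11 + 2·10·1 + 5·4·12 + 7·4·0 = 491 ≡ 10.
  S = (3, 2, 10) ≠ 0, so r is not a codeword (an error is present).
Step 3: locate the error. For a single error e at position i, S_ℓ = v_i·e·α_i^ℓ, so α_err = S_1/S_0.
  S_0^{−1} = 3^{−1} = 9 (mod 13), so α_err = 2·9 = 18 ≡ 5 = α_2. Error position i = 2.
  Consistency check: S_2/S_1 = 10·7 = 70 ≡ 5 = α_err ✓ (single-error assumption holds).
Step 4: error magnitude e = S_0/v_2 = S_0·∏_{j≠2}(α_2 − α_j) = 3·1 = 3 ≡ 3 (mod 13).
Step 5: correct position 2: c_2 = r_2 − e = 11 − 3 ≡ 8 (mod 13). Hence c = [9, 8, 1, 12, 0].
  Check: interpolating c through the α_i gives m(x) = 6 + 3·x (degree < 2) with m(α_i) = c_i for every i, so c is indeed a codeword.


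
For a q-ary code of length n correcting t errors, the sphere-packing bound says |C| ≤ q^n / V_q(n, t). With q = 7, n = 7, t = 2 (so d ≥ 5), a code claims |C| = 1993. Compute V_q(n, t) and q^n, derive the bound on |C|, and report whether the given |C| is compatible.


V_q(n, t) = 799, q^n = 823543, Hamming bound = 1030, |C| = 1993 > bound (violated).

Step 1: Compute V_q(n, t) = Σ_{j=0}^2 C(n, j) (q−1)^j.
  j = 0: C(7,0)·(6)^0 = 1·1 = 1.
  j = 1: C(7,1)·(6)^1 = 7·6 = 42.
  j = 2: C(7,2)·(6)^2 = 21·36 = 756.
  V_q(n, t) = 1 + 42 + 756 = 799.
Step 2: q^n = 7^7 = 823543.
Step 3: Hamming bound ⌊q^n / V_q(n,t)⌋ = ⌊823543/799⌋ = 1030.
Step 4: Compare |C| = 1993 to 1030: violated.
The claimed |C| lies above the Hamming bound, so no 7-ary code of length 7 with d ≥ 5 can have 1993 codewords.


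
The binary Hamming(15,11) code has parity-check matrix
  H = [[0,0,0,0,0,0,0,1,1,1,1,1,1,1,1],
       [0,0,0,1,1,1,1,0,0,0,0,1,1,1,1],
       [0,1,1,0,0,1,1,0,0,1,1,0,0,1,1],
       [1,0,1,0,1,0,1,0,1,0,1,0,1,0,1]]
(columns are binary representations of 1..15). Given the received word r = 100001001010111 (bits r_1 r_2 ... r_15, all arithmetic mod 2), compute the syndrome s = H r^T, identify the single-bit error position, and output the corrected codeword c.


s = (1, 0, 0, 1)^T, error position = 9, corrected codeword c = 100001000010111

Compute s = H r^T mod 2 one row at a time:
  s_1 = 0 + 1 + 0 + 1 + 0 + 1 + 1 + 1 = 5 ≡ 1 (mod 2).
  s_2 = 0 + 0 + 1 + 0 + 0 + 1 + 1 + 1 = 4 ≡ 0 (mod 2).
  s_3 = 0 + 0 + 1 + 0 + 0 + 1 + 1 + 1 = 4 ≡ 0 (mod 2).
  s_4 = 1 + 0 + 0 + 0 + 1 + 1 + 1 + 1 = 5 ≡ 1 (mod 2).
s = (1, 0, 0, 1)^T — this equals column 9 of H (binary 1001), so error is at position 9.
Correct: flip bit 9 of r = 100001001010111 to get c = 100001000010111.


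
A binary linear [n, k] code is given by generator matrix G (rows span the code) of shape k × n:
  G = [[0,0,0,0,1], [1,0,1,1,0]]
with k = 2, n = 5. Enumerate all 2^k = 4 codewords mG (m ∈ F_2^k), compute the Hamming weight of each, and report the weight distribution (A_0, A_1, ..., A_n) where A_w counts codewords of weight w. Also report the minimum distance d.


Weight distribution: A_0 = 1, A_1 = 1, A_3 = 1, A_4 = 1. Minimum distance d = 1.

Enumerate all 2^2 = 4 messages m ∈ F_2^2.
For each, compute codeword c = mG in F_2^5, then tally its weight.
  m = 00 → c = 00000, weight = 0.
  m = 10 → c = 00001, weight = 1.
  m = 01 → c = 10110, weight = 3.
  m = 11 → c = 10111, weight = 4.
Tally weights:
  weight 0: 1 codewords.
  weight 1: 1 codewords.
  weight 3: 1 codewords.
  weight 4: 1 codewords.
Minimum distance d = smallest w > 0 with A_w > 0 = 1.
Sanity: Σ A_w = 4 = 2^2 = 4 ✓.


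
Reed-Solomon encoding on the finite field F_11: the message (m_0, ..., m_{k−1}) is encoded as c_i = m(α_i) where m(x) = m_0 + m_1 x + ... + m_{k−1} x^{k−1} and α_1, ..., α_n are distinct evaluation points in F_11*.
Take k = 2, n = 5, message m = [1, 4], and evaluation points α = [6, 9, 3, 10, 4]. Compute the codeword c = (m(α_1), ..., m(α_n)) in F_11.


c = [3, 4, 2, 8, 6]

Message polynomial: m(x) = 1 + 4·x (mod 11).
For each evaluation point α_i, compute m(α_i) mod 11:
  α_1 = 6: Horner steps 4 → 3, so m(6) = 3.
  α_2 = 9: Horner steps 4 → 4, so m(9) = 4.
  α_3 = 3: Horner steps 4 → 2, so m(3) = 2.
  α_4 = 10: Horner steps 4 → 8, so m(10) = 8.
  α_5 = 4: Horner steps 4 → 6, so m(4) = 6.
Codeword c = [3, 4, 2, 8, 6] ∈ F_11^5.


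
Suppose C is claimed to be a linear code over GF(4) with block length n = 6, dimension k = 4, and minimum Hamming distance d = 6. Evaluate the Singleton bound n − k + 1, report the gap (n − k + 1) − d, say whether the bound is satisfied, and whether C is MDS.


Singleton RHS = n − k + 1 = 3, slack = -3, bound violated (no such code; not MDS).

Singleton bound: d ≤ n − k + 1.
Here n = 6, k = 4, so n − k + 1 = 3.
Given d = 6, check d ≤ 3: NO.
Slack = (n − k + 1) − d = -3.
The slack is negative: d = 6 exceeds n − k + 1 = 3 by 3, so the Singleton bound is violated and no linear [6, 4, 6]_4 code can exist. In particular it is not MDS (MDS requires d = n − k + 1 exactly).
Description: the claimed parameters are [6, 4, 6]_4; such a code would be impossible (violates the Singleton bound).


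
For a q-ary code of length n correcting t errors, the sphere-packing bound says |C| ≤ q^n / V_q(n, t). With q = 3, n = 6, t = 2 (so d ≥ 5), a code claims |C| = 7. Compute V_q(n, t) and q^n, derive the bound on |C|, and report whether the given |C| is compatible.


V_q(n, t) = 73, q^n = 729, Hamming bound = 9, |C| = 7 ≤ bound (satisfied).

Step 1: Compute V_q(n, t) = Σ_{j=0}^2 C(n, j) (q−1)^j.
  j = 0: C(6,0)·(2)^0 = 1·1 = 1.
  j = 1: C(6,1)·(2)^1 = 6·2 = 12.
  j = 2: C(6,2)·(2)^2 = 15·4 = 60.
  V_q(n, t) = 1 + 12 + 60 = 73.
Step 2: q^n = 3^6 = 729.
Step 3: Hamming bound ⌊q^n / V_q(n,t)⌋ = ⌊729/73⌋ = 9.
Step 4: Compare |C| = 7 to 9: satisfied.
The claimed |C| lies below the Hamming bound.


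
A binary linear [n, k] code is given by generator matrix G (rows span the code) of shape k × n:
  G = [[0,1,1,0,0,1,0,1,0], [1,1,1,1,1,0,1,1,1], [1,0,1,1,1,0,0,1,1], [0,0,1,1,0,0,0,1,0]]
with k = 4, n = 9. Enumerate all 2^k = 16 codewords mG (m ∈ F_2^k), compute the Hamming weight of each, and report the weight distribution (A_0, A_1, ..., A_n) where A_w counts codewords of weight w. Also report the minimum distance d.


Weight distribution: A_0 = 1, A_2 = 1, A_3 = 4, A_4 = 2, A_5 = 2, A_6 = 3, A_7 = 2, A_8 = 1. Minimum distance d = 2.

Enumerate all 2^4 = 16 messages m ∈ F_2^4.
For each, compute codeword c = mG in F_2^9, then tally its weight.
  m = 0000 → c = 000000000, weight = 0.
  m = 1000 → c = 011001010, weight = 4.
  m = 0100 → c = 111110111, weight = 8.
  m = 1100 → c = 100111101, weight = 6.
  m = 0010 → c = 101110011, weight = 6.
  m = 1010 → c = 110111001, weight = 6.
  m = 0110 → c = 010000100, weight = 2.
  m = 1110 → c = 001001110, weight = 4.
  m = 0001 → c = 001100010, weight = 3.
  m = 1001 → c = 010101000, weight = 3.
  m = 0101 → c = 110010101, weight = 5.
  m = 1101 → c = 101011111, weight = 7.
  m = 0011 → c = 100010001, weight = 3.
  m = 1011 → c = 111011011, weight = 7.
  m = 0111 → c = 011100110, weight = 5.
  m = 1111 → c = 000101100, weight = 3.
Tally weights:
  weight 0: 1 codewords.
  weight 2: 1 codewords.
  weight 3: 4 codewords.
  weight 4: 2 codewords.
  weight 5: 2 codewords.
  weight 6: 3 codewords.
  weight 7: 2 codewords.
  weight 8: 1 codewords.
Minimum distance d = smallest w > 0 with A_w > 0 = 2.
Sanity: Σ A_w = 16 = 2^4 = 16 ✓.


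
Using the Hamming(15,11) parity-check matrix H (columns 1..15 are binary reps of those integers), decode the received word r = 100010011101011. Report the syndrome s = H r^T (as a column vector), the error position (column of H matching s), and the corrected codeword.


s = (0, 0, 1, 0)^T, error position = 2, corrected codeword c = 110010011101011

Compute s = H r^T mod 2 one row at a time:
  s_1 = 1 + 1 + 1 + 0 + 1 + 0 + 1 + 1 = 6 ≡ 0 (mod 2).
  s_2 = 0 + 1 + 0 + 0 + 1 + 0 + 1 + 1 = 4 ≡ 0 (mod 2).
  s_3 = 0 + 0 + 0 + 0 + 1 + 0 + 1 + 1 = 3 ≡ 1 (mod 2).
  s_4 = 1 + 0 + 1 + 0 + 1 + 0 + 0 + 1 = 4 ≡ 0 (mod 2).
s = (0, 0, 1, 0)^T — this equals column 2 of H (binary 0010), so error is at position 2.
Correct: flip bit 2 of r = 100010011101011 to get c = 110010011101011.


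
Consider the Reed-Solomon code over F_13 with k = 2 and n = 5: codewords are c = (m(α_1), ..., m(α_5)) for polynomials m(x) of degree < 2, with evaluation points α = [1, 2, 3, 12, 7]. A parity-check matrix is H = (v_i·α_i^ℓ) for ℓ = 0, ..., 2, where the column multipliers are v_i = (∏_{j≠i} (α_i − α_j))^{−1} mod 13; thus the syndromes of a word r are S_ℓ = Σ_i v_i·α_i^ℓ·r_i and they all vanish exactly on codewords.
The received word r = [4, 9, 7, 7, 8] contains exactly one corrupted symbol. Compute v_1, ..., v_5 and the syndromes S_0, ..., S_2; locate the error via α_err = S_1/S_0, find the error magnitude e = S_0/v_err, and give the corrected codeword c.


S = (12, 10, 4), error at position 3, error magnitude e = 6, c = [4, 9, 1, 7, 8].

Step 1: column multipliers v_i = (∏_{j≠i}(α_i − α_j))^{−1} mod 13.
  i = 1 (α = 1): (1−2)(1−3)(1−12)(1−7) = (−1)·(−2)·(−11)·(−6) = 132 ≡ 2, so v_1 = 2^{−1} = 7 (mod 13).
  i = 2 (α = 2): (2−1)(2−3)(2−12)(2−7) = 1·(−1)·(−10)·(−5) = −50 ≡ 2, so v_2 = 2^{−1} = 7 (mod 13).
  i = 3 (α = 3): (3−1)(3−2)(3−12)(3−7) = 2·1·(−9)·(−4) = 72 ≡ 7, so v_3 = 7^{−1} = 2 (mod 13).
  i = 4 (α = 12): (12−1)(12−2)(12−3)(12−7) = 11·10·9·5 = 4950 ≡ 10, so v_4 = 10^{−1} = 4 (mod 13).
  i = 5 (α = 7): (7−1)(7−2)(7−3)(7−12) = 6·5·4·(−5) = −600 ≡ 11, so v_5 = 11^{−1} = 6 (mod 13).
  v = [7, 7, 2, 4, 6].
Step 2: syndromes of r = [4, 9, 7, 7, 8] (all sums mod 13).
  S_0 = Σ v_i r_i = 7·4 + 7·9 + 2·7 + 4·7 + 6·8 = 181 ≡ 12.
  S_1 = Σ v_i α_i r_i = 7·1·4 + 7·2·9 + 2·3·7 + 4·12·7 + 6·7·8 = 868 ≡ 10.
  α_i^2 mod 13 = [1, 4, 9, 1, 10].
  S_2 = Σ v_i α_i^2 r_i = 7·1·4 + 7·4·9 + 2·9·7 + 4·1·7 + 6·10·8 = 914 ≡ 4.
  S = (12, 10, 4) ≠ 0, so r is not a codeword (an error is present).
Step 3: locate the error. For a single error e at position i, S_ℓ = v_i·e·α_i^ℓ, so α_err = S_1/S_0.
  S_0^{−1} = 12^{−1} = 12 (mod 13), so α_err = 10·12 = 120 ≡ 3 = α_3. Error position i = 3.
  Consistency check: S_2/S_1 = 4·4 = 16 ≡ 3 = α_err ✓ (single-error assumption holds).
Step 4: error magnitude e = S_0/v_3 = S_0·∏_{j≠3}(α_3 − α_j) = 12·7 = 84 ≡ 6 (mod 13).
Step 5: correct position 3: c_3 = r_3 − e = 7 − 6 ≡ 1 (mod 13). Hence c = [4, 9, 1, 7, 8].
  Check: interpolating c through the α_i gives m(x) = 12 + 5·x (degree < 2) with m(α_i) = c_i for every i, so c is indeed a codeword.


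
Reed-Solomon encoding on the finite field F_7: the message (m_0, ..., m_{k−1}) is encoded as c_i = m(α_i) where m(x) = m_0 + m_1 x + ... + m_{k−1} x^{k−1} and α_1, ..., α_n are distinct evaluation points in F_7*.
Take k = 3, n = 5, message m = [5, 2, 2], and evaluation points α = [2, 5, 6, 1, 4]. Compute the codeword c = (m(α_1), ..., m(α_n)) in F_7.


c = [3, 2, 5, 2, 3]

Message polynomial: m(x) = 5 + 2·x + 2·x^2 (mod 7).
For each evaluation point α_i, compute m(α_i) mod 7:
  α_1 = 2: Horner steps 2 → 6 → 3, so m(2) = 3.
  α_2 = 5: Horner steps 2 → 5 → 2, so m(5) = 2.
  α_3 = 6: Horner steps 2 → 0 → 5, so m(6) = 5.
  α_4 = 1: Horner steps 2 → 4 → 2, so m(1) = 2.
  α_5 = 4: Horner steps 2 → 3 → 3, so m(4) = 3.
Codeword c = [3, 2, 5, 2, 3] ∈ F_7^5.


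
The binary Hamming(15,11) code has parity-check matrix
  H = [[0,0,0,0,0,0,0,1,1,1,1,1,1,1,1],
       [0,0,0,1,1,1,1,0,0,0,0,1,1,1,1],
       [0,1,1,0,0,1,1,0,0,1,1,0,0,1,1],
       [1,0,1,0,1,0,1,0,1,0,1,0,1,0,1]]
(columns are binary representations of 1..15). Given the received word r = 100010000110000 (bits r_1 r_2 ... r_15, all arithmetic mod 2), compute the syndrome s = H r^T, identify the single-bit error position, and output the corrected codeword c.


s = (0, 1, 0, 1)^T, error position = 5, corrected codeword c = 100000000110000

Compute s = H r^T mod 2 one row at a time:
  s_1 = 0 + 0 + 1 + 1 + 0 + 0 + 0 + 0 = 2 ≡ 0 (mod 2).
  s_2 = 0 + 1 + 0 + 0 + 0 + 0 + 0 + 0 = 1 ≡ 1 (mod 2).
  s_3 = 0 + 0 + 0 + 0 + 1 + 1 + 0 + 0 = 2 ≡ 0 (mod 2).
  s_4 = 1 + 0 + 1 + 0 + 0 + 1 + 0 + 0 = 3 ≡ 1 (mod 2).
s = (0, 1, 0, 1)^T — this equals column 5 of H (binary 0101), so error is at position 5.
Correct: flip bit 5 of r = 100010000110000 to get c = 100000000110000.


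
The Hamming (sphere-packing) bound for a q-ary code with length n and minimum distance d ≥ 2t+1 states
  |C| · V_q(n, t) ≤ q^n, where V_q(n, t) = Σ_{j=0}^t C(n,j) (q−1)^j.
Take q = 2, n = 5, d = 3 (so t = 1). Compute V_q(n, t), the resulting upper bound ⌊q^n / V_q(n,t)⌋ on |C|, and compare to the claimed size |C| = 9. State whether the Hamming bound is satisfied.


V_q(n, t) = 6, q^n = 32, Hamming bound = 5, |C| = 9 > bound (violated).

Step 1: Compute V_q(n, t) = Σ_{j=0}^1 C(n, j) (q−1)^j.
  j = 0: C(5,0)·(1)^0 = 1·1 = 1.
  j = 1: C(5,1)·(1)^1 = 5·1 = 5.
  V_q(n, t) = 1 + 5 = 6.
Step 2: q^n = 2^5 = 32.
Step 3: Hamming bound ⌊q^n / V_q(n,t)⌋ = ⌊32/6⌋ = 5.
Step 4: Compare |C| = 9 to 5: violated.
The claimed |C| lies above the Hamming bound, so no 2-ary code of length 5 with d ≥ 3 can have 9 codewords.


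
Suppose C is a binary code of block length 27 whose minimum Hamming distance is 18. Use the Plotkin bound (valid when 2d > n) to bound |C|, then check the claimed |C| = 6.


Plotkin bound M ≤ 4; given |C| = 6 > bound (violated).

Check applicability: 2d = 36, n = 27.
2d − n = 9 > 0, so Plotkin applies.
Compute d/(2d−n) = 18/9 ≈ 2.0000.
⌊d/(2d−n)⌋ = 2.
Plotkin bound: M ≤ 2·2 = 4.
Given |C| = 6, check: VIOLATED.
This |C| is above the Plotkin bound, so no binary code with n = 27, d = 18 and 6 codewords exists.


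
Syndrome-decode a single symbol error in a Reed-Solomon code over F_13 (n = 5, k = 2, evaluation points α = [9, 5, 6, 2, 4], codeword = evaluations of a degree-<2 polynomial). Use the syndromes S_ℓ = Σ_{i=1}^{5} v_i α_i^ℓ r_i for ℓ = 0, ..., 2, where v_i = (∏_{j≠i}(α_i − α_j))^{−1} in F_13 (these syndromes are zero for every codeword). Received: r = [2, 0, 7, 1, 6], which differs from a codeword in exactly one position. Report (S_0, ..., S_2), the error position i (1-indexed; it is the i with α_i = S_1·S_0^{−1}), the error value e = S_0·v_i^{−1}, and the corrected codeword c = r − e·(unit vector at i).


S = (4, 8, 3), error at position 4, error magnitude e = 9, c = [2, 0, 7, 5, 6].

Step 1: column multipliers v_i = (∏_{j≠i}(α_i − α_j))^{−1} mod 13.
  i = 1 (α = 9): (9−5)(9−6)(9−2)(9−4) = 4·3·7·5 = 420 ≡ 4, so v_1 = 4^{−1} = 10 (mod 13).
  i = 2 (α = 5): (5−9)(5−6)(5−2)(5−4) = (−4)·(−1)·3·1 = 12 ≡ 12, so v_2 = 12^{−1} = 12 (mod 13).
  i = 3 (α = 6): (6−9)(6−5)(6−2)(6−4) = (−3)·1·4·2 = −24 ≡ 2, so v_3 = 2^{−1} = 7 (mod 13).
  i = 4 (α = 2): (2−9)(2−5)(2−6)(2−4) = (−7)·(−3)·(−4)·(−2) = 168 ≡ 12, so v_4 = 12^{−1} = 12 (mod 13).
  i = 5 (α = 4): (4−9)(4−5)(4−6)(4−2) = (−5)·(−1)·(−2)·2 = −20 ≡ 6, so v_5 = 6^{−1} = 11 (mod 13).
  v = [10, 12, 7, 12, 11].
Step 2: syndromes of r = [2, 0, 7, 1, 6] (all sums mod 13).
  S_0 = Σ v_i r_i = 10·2 + 12·0 + 7·7 + 12·1 + 11·6 = 147 ≡ 4.
  S_1 = Σ v_i α_i r_i = 10·9·2 + 12·5·0 + 7·6·7 + 12·2·1 + 11·4·6 = 762 ≡ 8.
  α_i^2 mod 13 = [3, 12, 10, 4, 3].
  S_2 = Σ v_i α_i^2 r_i = 10·3·2 + 12·12·0 + 7·10·7 + 12·4·1 + 11·3·6 = 796 ≡ 3.
  S = (4, 8, 3) ≠ 0, so r is not a codeword (an error is present).
Step 3: locate the error. For a single error e at position i, S_ℓ = v_i·e·α_i^ℓ, so α_err = S_1/S_0.
  S_0^{−1} = 4^{−1} = 10 (mod 13), so α_err = 8·10 = 80 ≡ 2 = α_4. Error position i = 4.
  Consistency check: S_2/S_1 = 3·5 = 15 ≡ 2 = α_err ✓ (single-error assumption holds).
Step 4: error magnitude e = S_0/v_4 = S_0·∏_{j≠4}(α_4 − α_j) = 4·12 = 48 ≡ 9 (mod 13).
Step 5: correct position 4: c_4 = r_4 − e = 1 − 9 ≡ 5 (mod 13). Hence c = [2, 0, 7, 5, 6].
  Check: interpolating c through the α_i gives m(x) = 4 + 7·x (degree < 2) with m(α_i) = c_i for every i, so c is indeed a codeword.


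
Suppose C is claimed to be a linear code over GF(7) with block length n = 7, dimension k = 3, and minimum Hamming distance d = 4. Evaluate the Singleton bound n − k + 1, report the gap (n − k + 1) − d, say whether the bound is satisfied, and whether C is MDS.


Singleton RHS = n − k + 1 = 5, slack = 1, bound satisfied, not MDS.

Singleton bound: d ≤ n − k + 1.
Here n = 7, k = 3, so n − k + 1 = 5.
Given d = 4, check d ≤ 5: YES.
Slack = (n − k + 1) − d = 1.
The code is NOT MDS (slack = 1 > 0).
Description: the claimed parameters are [7, 3, 4]_7; such a code would be non-MDS.


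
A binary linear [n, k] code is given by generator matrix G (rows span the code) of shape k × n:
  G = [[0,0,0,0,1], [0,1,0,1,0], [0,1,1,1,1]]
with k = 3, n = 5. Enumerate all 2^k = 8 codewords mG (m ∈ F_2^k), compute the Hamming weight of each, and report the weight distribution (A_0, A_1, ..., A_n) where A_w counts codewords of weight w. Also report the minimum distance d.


Weight distribution: A_0 = 1, A_1 = 2, A_2 = 2, A_3 = 2, A_4 = 1. Minimum distance d = 1.

Enumerate all 2^3 = 8 messages m ∈ F_2^3.
For each, compute codeword c = mG in F_2^5, then tally its weight.
  m = 000 → c = 00000, weight = 0.
  m = 100 → c = 00001, weight = 1.
  m = 010 → c = 01010, weight = 2.
  m = 110 → c = 01011, weight = 3.
  m = 001 → c = 01111, weight = 4.
  m = 101 → c = 01110, weight = 3.
  m = 011 → c = 00101, weight = 2.
  m = 111 → c = 00100, weight = 1.
Tally weights:
  weight 0: 1 codewords.
  weight 1: 2 codewords.
  weight 2: 2 codewords.
  weight 3: 2 codewords.
  weight 4: 1 codewords.
Minimum distance d = smallest w > 0 with A_w > 0 = 1.
Sanity: Σ A_w = 8 = 2^3 = 8 ✓.


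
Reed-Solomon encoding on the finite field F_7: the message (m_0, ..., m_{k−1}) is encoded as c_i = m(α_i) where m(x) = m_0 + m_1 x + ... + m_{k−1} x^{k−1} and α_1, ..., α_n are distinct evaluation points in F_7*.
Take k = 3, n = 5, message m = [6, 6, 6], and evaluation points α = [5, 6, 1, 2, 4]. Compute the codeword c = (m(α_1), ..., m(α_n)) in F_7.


c = [4, 6, 4, 0, 0]

Message polynomial: m(x) = 6 + 6·x + 6·x^2 (mod 7).
For each evaluation point α_i, compute m(α_i) mod 7:
  α_1 = 5: Horner steps 6 → 1 → 4, so m(5) = 4.
  α_2 = 6: Horner steps 6 → 0 → 6, so m(6) = 6.
  α_3 = 1: Horner steps 6 → 5 → 4, so m(1) = 4.
  α_4 = 2: Horner steps 6 → 4 → 0, so m(2) = 0.
  α_5 = 4: Horner steps 6 → 2 → 0, so m(4) = 0.
Codeword c = [4, 6, 4, 0, 0] ∈ F_7^5.


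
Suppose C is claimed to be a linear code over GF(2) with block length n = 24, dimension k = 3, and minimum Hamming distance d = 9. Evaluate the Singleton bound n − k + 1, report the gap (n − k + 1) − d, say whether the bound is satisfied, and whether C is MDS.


Singleton RHS = n − k + 1 = 22, slack = 13, bound satisfied, not MDS.

Singleton bound: d ≤ n − k + 1.
Here n = 24, k = 3, so n − k + 1 = 22.
Given d = 9, check d ≤ 22: YES.
Slack = (n − k + 1) − d = 13.
The code is NOT MDS (slack = 13 > 0).
Description: the claimed parameters are [24, 3, 9]_2; such a code would be non-MDS.


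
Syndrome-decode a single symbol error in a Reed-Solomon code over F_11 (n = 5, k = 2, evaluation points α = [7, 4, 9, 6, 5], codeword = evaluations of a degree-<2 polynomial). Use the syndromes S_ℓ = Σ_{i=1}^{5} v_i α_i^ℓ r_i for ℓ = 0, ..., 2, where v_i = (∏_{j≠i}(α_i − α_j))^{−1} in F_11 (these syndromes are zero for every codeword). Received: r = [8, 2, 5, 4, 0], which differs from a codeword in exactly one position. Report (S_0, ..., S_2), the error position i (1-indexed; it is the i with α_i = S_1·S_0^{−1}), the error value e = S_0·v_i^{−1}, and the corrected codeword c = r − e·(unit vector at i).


S = (9, 3, 1), error at position 2, error magnitude e = 6, c = [8, 7, 5, 4, 0].

Step 1: column multipliers v_i = (∏_{j≠i}(α_i − α_j))^{−1} mod 11.
  i = 1 (α = 7): (7−4)(7−9)(7−6)(7−5) = 3·(−2)·1·2 = −12 ≡ 10, so v_1 = 10^{−1} = 10 (mod 11).
  i = 2 (α = 4): (4−7)(4−9)(4−6)(4−5) = (−3)·(−5)·(−2)·(−1) = 30 ≡ 8, so v_2 = 8^{−1} = 7 (mod 11).
  i = 3 (α = 9): (9−7)(9−4)(9−6)(9−5) = 2·5·3·4 = 120 ≡ 10, so v_3 = 10^{−1} = 10 (mod 11).
  i = 4 (α = 6): (6−7)(6−4)(6−9)(6−5) = (−1)·2·(−3)·1 = 6 ≡ 6, so v_4 = 6^{−1} = 2 (mod 11).
  i = 5 (α = 5): (5−7)(5−4)(5−9)(5−6) = (−2)·1·(−4)·(−1) = −8 ≡ 3, so v_5 = 3^{−1} = 4 (mod 11).
  v = [10, 7, 10, 2, 4].
Step 2: syndromes of r = [8, 2, 5, 4, 0] (all sums mod 11).
  S_0 = Σ v_i r_i = 10·8 + 7·2 + 10·5 + 2·4 + 4·0 = 152 ≡ 9.
  S_1 = Σ v_i α_i r_i = 10·7·8 + 7·4·2 + 10·9·5 + 2·6·4 + 4·5·0 = 1114 ≡ 3.
  α_i^2 mod 11 = [5, 5, 4, 3, 3].
  S_2 = Σ v_i α_i^2 r_i = 10·5·8 + 7·5·2 + 10·4·5 + 2·3·4 + 4·3·0 = 694 ≡ 1.
  S = (9, 3, 1) ≠ 0, so r is not a codeword (an error is present).
Step 3: locate the error. For a single error e at position i, S_ℓ = v_i·e·α_i^ℓ, so α_err = S_1/S_0.
  S_0^{−1} = 9^{−1} = 5 (mod 11), so α_err = 3·5 = 15 ≡ 4 = α_2. Error position i = 2.
  Consistency check: S_2/S_1 = 1·4 = 4 ≡ 4 = α_err ✓ (single-error assumption holds).
Step 4: error magnitude e = S_0/v_2 = S_0·∏_{j≠2}(α_2 − α_j) = 9·8 = 72 ≡ 6 (mod 11).
Step 5: correct position 2: c_2 = r_2 − e = 2 − 6 ≡ 7 (mod 11). Hence c = [8, 7, 5, 4, 0].
  Check: interpolating c through the α_i gives m(x) = 2 + 4·x (degree < 2) with m(α_i) = c_i for every i, so c is indeed a codeword.


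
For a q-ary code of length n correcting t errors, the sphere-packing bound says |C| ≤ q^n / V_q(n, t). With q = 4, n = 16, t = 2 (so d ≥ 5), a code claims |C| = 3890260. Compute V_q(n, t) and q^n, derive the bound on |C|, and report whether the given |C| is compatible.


V_q(n, t) = 1129, q^n = 4294967296, Hamming bound = 3804222, |C| = 3890260 > bound (violated).

Step 1: Compute V_q(n, t) = Σ_{j=0}^2 C(n, j) (q−1)^j.
  j = 0: C(16,0)·(3)^0 = 1·1 = 1.
  j = 1: C(16,1)·(3)^1 = 16·3 = 48.
  j = 2: C(16,2)·(3)^2 = 120·9 = 1080.
  V_q(n, t) = 1 + 48 + 1080 = 1129.
Step 2: q^n = 4^16 = 4294967296.
Step 3: Hamming bound ⌊q^n / V_q(n,t)⌋ = ⌊4294967296/1129⌋ = 3804222.
Step 4: Compare |C| = 3890260 to 3804222: violated.
The claimed |C| lies above the Hamming bound, so no 4-ary code of length 16 with d ≥ 5 can have 3890260 codewords.
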